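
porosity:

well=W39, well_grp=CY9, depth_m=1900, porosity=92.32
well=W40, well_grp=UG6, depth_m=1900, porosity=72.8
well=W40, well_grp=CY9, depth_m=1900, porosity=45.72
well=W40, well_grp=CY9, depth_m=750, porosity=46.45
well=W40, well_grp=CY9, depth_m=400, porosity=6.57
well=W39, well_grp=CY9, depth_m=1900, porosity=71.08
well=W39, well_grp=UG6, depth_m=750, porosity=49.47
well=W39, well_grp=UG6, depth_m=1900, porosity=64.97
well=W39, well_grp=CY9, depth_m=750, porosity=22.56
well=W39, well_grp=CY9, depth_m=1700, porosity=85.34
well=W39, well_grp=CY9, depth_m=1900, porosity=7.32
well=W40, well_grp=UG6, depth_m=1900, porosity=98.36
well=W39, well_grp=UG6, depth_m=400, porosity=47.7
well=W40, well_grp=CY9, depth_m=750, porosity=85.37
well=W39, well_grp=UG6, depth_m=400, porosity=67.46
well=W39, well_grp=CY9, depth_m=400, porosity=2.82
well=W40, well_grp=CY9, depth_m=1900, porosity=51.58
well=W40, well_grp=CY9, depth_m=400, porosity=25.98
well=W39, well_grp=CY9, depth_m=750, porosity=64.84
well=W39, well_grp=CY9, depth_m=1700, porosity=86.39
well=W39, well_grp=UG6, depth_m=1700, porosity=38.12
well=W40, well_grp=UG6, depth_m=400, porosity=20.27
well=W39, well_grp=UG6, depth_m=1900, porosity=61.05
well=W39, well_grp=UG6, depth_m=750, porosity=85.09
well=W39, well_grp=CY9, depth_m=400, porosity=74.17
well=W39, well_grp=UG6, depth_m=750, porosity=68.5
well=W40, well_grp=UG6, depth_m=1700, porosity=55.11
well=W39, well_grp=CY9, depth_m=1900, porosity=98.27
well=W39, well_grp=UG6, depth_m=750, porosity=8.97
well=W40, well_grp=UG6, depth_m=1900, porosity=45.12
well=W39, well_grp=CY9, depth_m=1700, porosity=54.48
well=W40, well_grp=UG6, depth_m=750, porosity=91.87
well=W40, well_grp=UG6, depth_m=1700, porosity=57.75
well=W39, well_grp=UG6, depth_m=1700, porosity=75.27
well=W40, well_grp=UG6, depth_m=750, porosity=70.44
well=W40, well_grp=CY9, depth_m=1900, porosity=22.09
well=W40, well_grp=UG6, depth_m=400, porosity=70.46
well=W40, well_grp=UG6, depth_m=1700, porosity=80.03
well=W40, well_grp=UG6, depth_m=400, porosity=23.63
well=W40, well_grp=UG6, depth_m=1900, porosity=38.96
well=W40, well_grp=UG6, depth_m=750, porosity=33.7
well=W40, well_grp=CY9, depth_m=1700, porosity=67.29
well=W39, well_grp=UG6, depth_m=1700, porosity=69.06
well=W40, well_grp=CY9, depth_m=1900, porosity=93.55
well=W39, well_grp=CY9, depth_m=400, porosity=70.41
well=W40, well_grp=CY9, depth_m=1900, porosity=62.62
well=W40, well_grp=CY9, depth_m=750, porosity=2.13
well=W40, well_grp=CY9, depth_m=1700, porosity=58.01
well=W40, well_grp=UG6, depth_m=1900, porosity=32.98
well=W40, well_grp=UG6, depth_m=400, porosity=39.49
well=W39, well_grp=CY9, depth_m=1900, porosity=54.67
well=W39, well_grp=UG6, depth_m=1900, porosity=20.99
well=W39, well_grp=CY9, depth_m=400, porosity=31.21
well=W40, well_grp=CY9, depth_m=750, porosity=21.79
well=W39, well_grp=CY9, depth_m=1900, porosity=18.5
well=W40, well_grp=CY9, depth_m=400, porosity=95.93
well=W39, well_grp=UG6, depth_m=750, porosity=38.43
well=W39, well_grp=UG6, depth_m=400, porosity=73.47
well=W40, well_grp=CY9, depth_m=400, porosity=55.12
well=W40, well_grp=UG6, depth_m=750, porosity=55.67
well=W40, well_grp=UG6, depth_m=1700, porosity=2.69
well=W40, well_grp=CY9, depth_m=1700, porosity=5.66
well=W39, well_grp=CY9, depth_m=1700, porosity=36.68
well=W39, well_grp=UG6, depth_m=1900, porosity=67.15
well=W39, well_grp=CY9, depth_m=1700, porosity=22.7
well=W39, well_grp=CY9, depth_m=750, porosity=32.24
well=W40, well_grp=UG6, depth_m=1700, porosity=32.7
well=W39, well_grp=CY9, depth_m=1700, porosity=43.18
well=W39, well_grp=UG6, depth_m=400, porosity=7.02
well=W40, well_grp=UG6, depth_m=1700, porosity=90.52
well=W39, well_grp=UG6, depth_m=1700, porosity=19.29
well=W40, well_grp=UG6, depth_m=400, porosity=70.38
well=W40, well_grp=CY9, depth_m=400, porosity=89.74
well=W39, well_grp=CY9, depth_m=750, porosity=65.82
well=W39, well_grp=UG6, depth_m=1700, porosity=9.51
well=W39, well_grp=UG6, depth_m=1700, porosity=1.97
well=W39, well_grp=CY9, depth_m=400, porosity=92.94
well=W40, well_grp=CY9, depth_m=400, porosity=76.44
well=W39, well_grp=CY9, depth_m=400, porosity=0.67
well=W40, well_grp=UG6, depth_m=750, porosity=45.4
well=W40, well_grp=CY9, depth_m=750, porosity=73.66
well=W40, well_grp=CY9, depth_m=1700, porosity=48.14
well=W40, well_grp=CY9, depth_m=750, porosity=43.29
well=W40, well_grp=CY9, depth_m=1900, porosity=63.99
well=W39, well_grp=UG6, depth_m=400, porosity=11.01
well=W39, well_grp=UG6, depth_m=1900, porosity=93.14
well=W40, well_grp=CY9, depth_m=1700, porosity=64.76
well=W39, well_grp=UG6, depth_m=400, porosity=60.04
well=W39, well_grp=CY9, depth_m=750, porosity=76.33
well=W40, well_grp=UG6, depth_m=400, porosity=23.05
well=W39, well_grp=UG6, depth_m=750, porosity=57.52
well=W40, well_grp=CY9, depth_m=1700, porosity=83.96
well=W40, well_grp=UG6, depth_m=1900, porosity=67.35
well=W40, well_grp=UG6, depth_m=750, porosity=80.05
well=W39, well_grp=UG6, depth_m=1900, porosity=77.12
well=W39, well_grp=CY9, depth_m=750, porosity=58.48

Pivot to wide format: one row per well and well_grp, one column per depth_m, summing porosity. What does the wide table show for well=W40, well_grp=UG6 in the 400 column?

Rows with well=W40, well_grp=UG6 and depth_m=400: porosity values are 20.27, 70.46, 23.63, 39.49, 70.38, 23.05.
20.27 + 70.46 + 23.63 + 39.49 + 70.38 + 23.05 = 247.28.

247.28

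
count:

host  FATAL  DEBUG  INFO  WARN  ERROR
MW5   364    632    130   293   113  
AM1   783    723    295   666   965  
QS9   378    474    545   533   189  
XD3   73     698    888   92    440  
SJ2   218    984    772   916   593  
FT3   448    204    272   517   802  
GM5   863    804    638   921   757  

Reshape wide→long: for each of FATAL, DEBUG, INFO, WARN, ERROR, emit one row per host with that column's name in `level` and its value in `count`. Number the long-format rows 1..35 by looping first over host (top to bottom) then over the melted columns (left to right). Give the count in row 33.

638

35 rows total (7 × 5). Row 33: index ⌊(33-1)/5⌋ = 6 into host → GM5; (33-1) mod 5 = 2 into the melted columns → INFO.
So row 33 is (GM5, INFO, 638); count = 638.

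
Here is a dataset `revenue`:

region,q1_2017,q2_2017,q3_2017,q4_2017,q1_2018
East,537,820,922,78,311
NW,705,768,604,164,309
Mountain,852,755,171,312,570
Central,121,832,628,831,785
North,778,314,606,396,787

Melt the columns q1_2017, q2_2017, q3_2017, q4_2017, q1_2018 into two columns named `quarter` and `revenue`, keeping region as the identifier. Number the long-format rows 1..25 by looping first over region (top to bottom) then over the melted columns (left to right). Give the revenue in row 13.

171

25 rows total (5 × 5). Row 13: index ⌊(13-1)/5⌋ = 2 into region → Mountain; (13-1) mod 5 = 2 into the melted columns → q3_2017.
So row 13 is (Mountain, q3_2017, 171); revenue = 171.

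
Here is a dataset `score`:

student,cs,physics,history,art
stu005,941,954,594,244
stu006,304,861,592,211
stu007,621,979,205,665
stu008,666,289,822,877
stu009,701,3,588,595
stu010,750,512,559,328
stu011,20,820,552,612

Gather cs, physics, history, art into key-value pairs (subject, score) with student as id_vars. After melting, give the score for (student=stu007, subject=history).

Unpivoting turns each (student, wide-column) pair into one long row.
The wide cell at row stu007, column history holds 205, so the long row (stu007, history) has score=205.

205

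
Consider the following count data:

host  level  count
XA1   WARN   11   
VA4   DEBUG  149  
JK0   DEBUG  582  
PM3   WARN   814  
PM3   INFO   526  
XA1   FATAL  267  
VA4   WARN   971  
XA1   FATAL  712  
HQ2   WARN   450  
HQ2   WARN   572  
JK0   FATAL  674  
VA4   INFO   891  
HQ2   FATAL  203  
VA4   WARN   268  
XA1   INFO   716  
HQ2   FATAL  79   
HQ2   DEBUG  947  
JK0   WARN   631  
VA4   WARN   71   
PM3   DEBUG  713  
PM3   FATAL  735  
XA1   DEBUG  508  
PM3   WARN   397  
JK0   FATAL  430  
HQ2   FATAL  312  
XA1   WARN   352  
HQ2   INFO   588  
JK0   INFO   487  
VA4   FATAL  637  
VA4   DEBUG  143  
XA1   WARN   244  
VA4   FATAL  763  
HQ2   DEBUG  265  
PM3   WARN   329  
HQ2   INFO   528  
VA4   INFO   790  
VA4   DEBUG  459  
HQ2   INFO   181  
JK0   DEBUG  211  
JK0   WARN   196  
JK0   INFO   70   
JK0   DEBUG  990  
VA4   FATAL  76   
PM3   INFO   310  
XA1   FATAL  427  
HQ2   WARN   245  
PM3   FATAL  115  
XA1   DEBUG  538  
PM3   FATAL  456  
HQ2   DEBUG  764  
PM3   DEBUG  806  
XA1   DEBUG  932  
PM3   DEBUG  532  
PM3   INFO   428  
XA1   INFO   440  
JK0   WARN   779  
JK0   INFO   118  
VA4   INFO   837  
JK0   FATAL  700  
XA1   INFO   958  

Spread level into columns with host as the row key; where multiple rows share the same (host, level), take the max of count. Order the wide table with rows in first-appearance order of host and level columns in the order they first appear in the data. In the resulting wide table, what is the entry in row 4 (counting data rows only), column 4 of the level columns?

735

With rows in first-appearance order of host, row 4 is host=PM3. level columns in first-appearance order: WARN, DEBUG, INFO, FATAL; column 4 is FATAL.
Long rows with host=PM3, level=FATAL: max(735, 115, 456) = 735.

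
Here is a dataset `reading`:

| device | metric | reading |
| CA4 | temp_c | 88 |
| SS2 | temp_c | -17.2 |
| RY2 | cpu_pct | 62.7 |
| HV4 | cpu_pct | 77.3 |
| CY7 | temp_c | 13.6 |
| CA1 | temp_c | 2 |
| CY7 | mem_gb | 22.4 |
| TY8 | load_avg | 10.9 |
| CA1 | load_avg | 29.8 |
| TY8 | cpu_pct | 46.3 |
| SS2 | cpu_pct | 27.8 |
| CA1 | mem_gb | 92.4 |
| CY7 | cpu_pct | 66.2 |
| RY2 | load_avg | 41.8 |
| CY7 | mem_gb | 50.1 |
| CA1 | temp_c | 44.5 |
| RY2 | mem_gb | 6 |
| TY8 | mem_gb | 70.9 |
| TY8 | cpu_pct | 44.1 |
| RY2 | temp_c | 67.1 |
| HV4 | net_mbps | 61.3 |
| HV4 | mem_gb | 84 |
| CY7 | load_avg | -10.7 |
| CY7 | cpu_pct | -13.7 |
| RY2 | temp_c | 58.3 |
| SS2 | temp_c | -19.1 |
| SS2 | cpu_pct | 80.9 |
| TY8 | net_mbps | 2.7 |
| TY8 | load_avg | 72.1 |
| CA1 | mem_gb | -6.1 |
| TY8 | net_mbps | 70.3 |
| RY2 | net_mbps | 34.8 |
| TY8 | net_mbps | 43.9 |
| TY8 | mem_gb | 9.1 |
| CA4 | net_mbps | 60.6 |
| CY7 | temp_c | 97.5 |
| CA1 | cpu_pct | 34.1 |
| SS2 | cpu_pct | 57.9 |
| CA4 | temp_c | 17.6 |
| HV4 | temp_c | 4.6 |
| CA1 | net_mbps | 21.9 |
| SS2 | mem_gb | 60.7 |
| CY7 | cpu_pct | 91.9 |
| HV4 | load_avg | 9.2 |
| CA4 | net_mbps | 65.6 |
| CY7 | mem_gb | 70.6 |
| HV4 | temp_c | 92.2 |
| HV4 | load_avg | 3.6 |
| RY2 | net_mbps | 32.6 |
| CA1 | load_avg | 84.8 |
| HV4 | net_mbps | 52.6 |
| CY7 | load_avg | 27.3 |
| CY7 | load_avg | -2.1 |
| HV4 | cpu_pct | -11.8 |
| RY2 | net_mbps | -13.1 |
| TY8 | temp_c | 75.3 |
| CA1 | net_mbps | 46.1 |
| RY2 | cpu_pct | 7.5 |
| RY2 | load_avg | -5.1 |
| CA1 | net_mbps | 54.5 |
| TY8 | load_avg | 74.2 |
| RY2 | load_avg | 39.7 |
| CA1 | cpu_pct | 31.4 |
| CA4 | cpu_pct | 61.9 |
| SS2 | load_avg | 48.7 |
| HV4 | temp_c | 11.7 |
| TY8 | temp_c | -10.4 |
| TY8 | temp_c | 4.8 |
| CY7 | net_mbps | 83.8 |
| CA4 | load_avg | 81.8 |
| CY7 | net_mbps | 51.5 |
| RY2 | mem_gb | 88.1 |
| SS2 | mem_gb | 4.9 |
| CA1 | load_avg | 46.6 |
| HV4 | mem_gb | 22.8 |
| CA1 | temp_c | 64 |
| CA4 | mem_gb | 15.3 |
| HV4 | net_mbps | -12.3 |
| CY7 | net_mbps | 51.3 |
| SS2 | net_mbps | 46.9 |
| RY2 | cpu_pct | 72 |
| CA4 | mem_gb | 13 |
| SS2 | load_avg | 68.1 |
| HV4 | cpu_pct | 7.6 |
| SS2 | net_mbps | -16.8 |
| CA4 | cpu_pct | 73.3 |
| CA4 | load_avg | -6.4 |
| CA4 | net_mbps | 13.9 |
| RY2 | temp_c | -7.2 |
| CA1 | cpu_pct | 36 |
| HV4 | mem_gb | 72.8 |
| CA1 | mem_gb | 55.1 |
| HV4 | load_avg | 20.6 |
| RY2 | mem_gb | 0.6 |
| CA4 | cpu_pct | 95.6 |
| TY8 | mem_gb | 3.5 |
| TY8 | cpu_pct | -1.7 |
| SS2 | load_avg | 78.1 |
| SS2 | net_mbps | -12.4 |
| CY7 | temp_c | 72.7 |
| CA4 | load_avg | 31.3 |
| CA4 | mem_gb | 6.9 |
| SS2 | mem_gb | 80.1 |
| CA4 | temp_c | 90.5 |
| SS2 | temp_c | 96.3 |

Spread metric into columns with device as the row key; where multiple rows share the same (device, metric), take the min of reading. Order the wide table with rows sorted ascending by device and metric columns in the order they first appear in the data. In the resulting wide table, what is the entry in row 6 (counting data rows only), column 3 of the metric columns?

With rows sorted ascending by device, row 6 is device=SS2. metric columns in first-appearance order: temp_c, cpu_pct, mem_gb, load_avg, net_mbps; column 3 is mem_gb.
Long rows with device=SS2, metric=mem_gb: min(60.7, 4.9, 80.1) = 4.9.

4.9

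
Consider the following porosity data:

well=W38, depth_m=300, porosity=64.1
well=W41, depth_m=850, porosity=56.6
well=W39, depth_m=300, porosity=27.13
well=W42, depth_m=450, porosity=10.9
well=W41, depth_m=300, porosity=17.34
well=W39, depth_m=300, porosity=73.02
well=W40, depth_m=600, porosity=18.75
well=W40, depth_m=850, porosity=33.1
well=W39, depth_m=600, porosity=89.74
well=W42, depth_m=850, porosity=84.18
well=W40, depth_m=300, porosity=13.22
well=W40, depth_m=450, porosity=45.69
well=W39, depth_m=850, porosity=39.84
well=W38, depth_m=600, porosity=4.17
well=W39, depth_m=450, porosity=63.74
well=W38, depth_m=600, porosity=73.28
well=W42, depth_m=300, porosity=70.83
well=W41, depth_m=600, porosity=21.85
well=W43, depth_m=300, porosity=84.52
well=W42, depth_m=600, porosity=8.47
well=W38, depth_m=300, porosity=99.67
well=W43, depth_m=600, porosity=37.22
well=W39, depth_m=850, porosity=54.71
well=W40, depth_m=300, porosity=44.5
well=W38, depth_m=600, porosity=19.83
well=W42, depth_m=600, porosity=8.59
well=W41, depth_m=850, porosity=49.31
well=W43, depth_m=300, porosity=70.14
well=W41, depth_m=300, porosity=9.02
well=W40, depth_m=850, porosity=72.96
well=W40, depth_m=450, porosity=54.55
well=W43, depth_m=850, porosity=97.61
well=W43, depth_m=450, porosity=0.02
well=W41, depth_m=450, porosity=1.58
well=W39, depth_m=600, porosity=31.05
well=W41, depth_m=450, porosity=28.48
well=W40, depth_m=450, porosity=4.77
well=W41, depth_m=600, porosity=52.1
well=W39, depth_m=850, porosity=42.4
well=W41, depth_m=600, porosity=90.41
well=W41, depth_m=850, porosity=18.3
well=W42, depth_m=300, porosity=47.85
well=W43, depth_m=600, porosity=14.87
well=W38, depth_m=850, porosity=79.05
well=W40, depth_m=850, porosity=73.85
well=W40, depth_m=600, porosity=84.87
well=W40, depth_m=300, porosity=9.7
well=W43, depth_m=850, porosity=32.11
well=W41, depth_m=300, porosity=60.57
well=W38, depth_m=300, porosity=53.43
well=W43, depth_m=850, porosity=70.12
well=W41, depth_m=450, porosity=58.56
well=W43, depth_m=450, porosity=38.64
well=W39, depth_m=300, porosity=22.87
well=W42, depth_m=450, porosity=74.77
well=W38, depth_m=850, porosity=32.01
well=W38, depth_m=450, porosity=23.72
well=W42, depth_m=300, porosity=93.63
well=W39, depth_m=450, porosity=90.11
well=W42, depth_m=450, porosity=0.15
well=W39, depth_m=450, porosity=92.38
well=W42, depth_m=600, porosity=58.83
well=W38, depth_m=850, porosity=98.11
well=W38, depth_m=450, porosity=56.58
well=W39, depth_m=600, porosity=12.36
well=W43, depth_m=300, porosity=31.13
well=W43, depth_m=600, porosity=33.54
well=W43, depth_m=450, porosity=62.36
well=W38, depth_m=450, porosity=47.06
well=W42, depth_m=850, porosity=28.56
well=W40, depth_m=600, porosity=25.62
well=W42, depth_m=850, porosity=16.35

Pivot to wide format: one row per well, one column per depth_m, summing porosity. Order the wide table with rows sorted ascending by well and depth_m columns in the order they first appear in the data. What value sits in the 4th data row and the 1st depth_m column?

With rows sorted ascending by well, row 4 is well=W41. depth_m columns in first-appearance order: 300, 850, 450, 600; column 1 is 300.
Long rows with well=W41, depth_m=300: 17.34 + 9.02 + 60.57 = 86.93.

86.93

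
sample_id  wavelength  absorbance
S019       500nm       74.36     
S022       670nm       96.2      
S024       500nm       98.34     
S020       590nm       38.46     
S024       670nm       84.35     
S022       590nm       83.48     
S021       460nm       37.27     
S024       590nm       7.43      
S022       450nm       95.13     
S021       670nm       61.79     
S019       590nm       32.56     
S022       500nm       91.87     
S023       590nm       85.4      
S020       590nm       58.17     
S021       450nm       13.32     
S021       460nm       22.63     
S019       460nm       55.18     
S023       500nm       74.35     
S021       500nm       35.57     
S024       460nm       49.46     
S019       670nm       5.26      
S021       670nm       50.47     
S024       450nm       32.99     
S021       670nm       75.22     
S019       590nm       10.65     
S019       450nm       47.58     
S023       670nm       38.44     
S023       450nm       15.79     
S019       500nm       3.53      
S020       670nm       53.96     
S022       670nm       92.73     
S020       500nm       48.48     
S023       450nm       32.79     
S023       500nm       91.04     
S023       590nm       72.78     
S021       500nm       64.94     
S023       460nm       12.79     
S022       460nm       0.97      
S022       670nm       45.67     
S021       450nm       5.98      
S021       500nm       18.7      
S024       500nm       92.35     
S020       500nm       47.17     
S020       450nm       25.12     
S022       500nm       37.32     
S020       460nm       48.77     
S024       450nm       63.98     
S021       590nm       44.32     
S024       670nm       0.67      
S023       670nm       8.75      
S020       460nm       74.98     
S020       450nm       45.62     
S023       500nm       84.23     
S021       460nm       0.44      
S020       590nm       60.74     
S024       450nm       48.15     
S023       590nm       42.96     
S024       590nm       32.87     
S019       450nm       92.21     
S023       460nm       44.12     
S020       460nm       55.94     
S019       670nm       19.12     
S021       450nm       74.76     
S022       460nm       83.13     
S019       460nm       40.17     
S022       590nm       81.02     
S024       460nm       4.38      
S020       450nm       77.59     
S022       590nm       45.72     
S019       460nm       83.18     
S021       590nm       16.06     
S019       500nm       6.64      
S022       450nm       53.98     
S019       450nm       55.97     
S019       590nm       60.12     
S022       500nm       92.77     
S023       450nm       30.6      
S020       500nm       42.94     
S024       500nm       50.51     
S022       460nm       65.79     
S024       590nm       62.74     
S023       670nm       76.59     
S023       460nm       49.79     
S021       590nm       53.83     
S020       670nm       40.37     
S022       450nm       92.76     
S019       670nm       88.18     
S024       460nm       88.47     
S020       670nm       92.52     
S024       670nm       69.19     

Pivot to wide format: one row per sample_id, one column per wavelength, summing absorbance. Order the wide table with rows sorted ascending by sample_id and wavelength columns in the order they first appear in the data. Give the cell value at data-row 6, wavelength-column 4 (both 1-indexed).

With rows sorted ascending by sample_id, row 6 is sample_id=S024. wavelength columns in first-appearance order: 500nm, 670nm, 590nm, 460nm, 450nm; column 4 is 460nm.
Long rows with sample_id=S024, wavelength=460nm: 49.46 + 4.38 + 88.47 = 142.31.

142.31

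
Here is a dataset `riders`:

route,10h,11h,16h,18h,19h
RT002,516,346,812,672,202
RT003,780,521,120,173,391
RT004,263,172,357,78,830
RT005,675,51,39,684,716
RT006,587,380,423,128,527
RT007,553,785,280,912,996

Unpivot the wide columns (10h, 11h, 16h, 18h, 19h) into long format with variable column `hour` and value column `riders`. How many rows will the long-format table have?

6 route values × 5 melted columns = 30 rows.

30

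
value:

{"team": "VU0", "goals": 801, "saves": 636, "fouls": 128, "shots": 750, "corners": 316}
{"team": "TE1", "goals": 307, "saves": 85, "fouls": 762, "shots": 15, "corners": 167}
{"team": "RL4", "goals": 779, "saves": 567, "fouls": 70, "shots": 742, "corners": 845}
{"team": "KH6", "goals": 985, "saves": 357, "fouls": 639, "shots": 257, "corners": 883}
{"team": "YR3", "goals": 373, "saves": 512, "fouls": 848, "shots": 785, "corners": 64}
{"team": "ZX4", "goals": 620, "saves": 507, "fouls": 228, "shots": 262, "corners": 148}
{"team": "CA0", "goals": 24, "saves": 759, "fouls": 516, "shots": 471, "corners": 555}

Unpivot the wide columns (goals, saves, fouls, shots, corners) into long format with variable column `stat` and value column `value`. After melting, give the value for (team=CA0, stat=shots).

Unpivoting turns each (team, wide-column) pair into one long row.
The wide cell at row CA0, column shots holds 471, so the long row (CA0, shots) has value=471.

471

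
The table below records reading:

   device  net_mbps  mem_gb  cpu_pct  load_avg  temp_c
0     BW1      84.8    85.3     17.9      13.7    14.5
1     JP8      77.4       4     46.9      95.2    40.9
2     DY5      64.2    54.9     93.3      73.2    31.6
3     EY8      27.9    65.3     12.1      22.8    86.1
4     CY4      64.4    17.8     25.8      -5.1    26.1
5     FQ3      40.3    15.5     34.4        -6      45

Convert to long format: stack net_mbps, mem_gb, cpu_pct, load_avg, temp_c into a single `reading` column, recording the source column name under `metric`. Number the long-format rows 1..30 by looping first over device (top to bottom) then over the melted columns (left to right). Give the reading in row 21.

30 rows total (6 × 5). Row 21: index ⌊(21-1)/5⌋ = 4 into device → CY4; (21-1) mod 5 = 0 into the melted columns → net_mbps.
So row 21 is (CY4, net_mbps, 64.4); reading = 64.4.

64.4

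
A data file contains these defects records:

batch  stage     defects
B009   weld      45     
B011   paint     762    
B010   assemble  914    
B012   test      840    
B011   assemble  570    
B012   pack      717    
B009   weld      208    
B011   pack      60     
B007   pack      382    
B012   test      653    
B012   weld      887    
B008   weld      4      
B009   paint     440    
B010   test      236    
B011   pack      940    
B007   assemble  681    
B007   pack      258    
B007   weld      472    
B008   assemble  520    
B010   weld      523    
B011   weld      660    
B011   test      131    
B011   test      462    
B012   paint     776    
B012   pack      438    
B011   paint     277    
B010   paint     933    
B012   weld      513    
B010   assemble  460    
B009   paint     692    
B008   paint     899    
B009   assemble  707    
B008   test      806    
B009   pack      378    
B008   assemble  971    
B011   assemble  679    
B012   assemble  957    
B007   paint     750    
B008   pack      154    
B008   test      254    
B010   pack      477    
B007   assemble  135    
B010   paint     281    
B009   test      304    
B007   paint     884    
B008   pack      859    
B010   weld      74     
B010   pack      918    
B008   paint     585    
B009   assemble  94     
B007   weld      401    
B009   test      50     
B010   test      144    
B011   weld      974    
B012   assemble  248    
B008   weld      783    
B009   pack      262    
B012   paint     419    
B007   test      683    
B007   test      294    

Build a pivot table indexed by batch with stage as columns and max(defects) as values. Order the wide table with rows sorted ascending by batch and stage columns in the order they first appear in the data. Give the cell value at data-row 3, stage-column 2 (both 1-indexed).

692

With rows sorted ascending by batch, row 3 is batch=B009. stage columns in first-appearance order: weld, paint, assemble, test, pack; column 2 is paint.
Long rows with batch=B009, stage=paint: max(440, 692) = 692.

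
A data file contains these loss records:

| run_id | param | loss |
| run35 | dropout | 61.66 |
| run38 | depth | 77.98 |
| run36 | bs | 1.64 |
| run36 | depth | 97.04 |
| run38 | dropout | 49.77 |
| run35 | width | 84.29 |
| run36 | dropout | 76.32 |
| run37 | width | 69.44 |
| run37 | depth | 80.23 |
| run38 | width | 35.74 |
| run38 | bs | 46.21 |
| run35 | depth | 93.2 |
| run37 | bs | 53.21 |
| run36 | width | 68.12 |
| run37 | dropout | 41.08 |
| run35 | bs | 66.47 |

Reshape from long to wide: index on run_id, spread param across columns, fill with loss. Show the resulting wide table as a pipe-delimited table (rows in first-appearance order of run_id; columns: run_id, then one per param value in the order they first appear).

| run_id | dropout | depth | bs | width |
| run35 | 61.66 | 93.2 | 66.47 | 84.29 |
| run38 | 49.77 | 77.98 | 46.21 | 35.74 |
| run36 | 76.32 | 97.04 | 1.64 | 68.12 |
| run37 | 41.08 | 80.23 | 53.21 | 69.44 |

Columns: run_id plus the 4 distinct param values (dropout, depth, bs, width).
For example, row run35 column dropout takes loss=61.66 from the long row (run35, dropout).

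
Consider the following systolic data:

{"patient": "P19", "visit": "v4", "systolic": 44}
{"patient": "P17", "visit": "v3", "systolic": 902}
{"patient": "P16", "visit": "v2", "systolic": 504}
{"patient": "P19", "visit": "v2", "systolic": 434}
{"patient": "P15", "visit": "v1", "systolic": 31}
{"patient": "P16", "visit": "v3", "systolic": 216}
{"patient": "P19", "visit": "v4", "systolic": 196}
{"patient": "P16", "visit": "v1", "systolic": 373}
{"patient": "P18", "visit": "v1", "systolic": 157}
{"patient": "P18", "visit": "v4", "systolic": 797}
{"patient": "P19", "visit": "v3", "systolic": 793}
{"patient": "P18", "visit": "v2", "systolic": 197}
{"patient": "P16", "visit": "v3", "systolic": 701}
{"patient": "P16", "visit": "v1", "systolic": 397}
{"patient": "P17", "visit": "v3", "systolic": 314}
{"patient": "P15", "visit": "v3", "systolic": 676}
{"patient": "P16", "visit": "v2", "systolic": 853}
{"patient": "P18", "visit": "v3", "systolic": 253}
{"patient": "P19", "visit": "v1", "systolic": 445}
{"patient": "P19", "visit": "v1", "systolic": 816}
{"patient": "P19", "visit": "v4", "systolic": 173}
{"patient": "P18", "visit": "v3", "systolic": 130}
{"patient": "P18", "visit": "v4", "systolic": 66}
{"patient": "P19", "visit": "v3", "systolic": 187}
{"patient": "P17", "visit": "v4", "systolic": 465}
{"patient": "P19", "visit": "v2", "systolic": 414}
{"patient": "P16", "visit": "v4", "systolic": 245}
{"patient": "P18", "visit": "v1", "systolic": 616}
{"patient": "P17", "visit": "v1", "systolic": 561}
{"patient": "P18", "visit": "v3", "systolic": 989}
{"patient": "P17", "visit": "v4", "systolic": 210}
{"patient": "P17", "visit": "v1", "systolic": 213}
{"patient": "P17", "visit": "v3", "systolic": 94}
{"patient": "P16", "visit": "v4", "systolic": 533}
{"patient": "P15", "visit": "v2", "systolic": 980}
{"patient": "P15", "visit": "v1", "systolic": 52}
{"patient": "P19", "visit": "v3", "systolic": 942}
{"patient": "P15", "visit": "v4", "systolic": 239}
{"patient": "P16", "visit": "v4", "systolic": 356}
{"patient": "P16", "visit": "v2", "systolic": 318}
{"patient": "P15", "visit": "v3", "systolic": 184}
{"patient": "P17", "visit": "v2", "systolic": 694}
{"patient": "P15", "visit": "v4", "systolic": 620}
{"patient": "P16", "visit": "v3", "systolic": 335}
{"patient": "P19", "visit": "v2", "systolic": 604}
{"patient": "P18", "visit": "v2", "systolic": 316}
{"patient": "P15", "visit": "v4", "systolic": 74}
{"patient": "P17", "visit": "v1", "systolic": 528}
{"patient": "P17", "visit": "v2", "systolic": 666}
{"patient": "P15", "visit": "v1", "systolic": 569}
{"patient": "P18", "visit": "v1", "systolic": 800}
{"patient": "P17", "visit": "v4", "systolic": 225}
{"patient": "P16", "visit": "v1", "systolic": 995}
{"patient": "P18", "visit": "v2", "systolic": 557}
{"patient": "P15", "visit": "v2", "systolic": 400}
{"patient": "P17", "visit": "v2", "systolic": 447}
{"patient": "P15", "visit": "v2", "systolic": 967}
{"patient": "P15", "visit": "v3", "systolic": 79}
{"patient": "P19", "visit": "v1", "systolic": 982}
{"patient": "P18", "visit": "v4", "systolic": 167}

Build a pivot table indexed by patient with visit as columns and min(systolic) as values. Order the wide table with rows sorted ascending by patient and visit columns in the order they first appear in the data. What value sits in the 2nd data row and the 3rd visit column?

With rows sorted ascending by patient, row 2 is patient=P16. visit columns in first-appearance order: v4, v3, v2, v1; column 3 is v2.
Long rows with patient=P16, visit=v2: min(504, 853, 318) = 318.

318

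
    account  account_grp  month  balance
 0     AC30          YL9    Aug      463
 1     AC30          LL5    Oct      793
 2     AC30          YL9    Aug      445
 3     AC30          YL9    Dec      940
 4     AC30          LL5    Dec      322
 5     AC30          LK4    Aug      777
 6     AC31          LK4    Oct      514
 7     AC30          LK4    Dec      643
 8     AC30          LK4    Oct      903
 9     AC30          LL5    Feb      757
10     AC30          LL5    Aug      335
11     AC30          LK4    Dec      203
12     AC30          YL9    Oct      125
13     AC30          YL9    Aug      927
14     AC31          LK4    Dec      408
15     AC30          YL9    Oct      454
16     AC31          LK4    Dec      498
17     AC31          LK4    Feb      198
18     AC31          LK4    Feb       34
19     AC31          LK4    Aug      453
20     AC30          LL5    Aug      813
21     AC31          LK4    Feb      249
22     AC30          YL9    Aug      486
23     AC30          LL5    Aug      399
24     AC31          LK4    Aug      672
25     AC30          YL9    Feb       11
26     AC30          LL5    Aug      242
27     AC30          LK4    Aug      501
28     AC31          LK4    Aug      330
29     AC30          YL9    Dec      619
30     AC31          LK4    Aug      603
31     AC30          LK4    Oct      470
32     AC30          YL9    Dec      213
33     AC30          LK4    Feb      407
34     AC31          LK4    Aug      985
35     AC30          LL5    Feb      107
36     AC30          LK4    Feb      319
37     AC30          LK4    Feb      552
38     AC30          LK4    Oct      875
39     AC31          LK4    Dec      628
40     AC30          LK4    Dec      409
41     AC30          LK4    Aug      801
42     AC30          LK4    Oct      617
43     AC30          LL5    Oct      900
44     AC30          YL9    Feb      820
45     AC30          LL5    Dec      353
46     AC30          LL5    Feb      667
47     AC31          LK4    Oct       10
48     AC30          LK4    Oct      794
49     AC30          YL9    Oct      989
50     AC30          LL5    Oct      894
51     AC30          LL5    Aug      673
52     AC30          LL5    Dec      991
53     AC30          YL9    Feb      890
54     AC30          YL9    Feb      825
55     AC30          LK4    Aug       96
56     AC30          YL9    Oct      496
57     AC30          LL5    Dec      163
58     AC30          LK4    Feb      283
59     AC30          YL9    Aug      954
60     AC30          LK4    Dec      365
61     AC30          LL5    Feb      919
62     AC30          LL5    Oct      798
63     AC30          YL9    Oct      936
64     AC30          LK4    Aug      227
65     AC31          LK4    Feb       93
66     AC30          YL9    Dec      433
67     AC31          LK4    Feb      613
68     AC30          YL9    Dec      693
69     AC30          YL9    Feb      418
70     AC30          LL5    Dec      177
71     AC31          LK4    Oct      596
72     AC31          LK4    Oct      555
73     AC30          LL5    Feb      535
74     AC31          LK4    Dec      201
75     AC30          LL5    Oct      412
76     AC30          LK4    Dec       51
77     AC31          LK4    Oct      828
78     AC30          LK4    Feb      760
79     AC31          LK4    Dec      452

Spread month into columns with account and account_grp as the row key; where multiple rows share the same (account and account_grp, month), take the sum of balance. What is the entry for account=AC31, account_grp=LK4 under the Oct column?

Rows with account=AC31, account_grp=LK4 and month=Oct: balance values are 514, 10, 596, 555, 828.
514 + 10 + 596 + 555 + 828 = 2503.

2503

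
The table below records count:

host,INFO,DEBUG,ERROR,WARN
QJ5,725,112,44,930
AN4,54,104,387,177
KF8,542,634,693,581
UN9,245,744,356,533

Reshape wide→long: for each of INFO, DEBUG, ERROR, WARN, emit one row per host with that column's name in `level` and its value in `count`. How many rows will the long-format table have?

4 host values × 4 melted columns = 16 rows.

16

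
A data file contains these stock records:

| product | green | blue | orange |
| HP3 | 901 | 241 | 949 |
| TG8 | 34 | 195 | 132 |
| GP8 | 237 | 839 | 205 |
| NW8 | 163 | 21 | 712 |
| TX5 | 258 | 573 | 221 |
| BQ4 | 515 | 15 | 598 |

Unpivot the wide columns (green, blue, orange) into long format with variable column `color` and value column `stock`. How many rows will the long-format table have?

6 product values × 3 melted columns = 18 rows.

18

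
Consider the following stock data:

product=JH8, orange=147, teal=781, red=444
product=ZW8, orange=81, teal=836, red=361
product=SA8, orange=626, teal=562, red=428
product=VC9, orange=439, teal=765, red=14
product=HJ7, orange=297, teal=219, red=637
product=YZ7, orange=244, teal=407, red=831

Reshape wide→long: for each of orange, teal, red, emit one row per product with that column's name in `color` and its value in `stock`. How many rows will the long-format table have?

6 product values × 3 melted columns = 18 rows.

18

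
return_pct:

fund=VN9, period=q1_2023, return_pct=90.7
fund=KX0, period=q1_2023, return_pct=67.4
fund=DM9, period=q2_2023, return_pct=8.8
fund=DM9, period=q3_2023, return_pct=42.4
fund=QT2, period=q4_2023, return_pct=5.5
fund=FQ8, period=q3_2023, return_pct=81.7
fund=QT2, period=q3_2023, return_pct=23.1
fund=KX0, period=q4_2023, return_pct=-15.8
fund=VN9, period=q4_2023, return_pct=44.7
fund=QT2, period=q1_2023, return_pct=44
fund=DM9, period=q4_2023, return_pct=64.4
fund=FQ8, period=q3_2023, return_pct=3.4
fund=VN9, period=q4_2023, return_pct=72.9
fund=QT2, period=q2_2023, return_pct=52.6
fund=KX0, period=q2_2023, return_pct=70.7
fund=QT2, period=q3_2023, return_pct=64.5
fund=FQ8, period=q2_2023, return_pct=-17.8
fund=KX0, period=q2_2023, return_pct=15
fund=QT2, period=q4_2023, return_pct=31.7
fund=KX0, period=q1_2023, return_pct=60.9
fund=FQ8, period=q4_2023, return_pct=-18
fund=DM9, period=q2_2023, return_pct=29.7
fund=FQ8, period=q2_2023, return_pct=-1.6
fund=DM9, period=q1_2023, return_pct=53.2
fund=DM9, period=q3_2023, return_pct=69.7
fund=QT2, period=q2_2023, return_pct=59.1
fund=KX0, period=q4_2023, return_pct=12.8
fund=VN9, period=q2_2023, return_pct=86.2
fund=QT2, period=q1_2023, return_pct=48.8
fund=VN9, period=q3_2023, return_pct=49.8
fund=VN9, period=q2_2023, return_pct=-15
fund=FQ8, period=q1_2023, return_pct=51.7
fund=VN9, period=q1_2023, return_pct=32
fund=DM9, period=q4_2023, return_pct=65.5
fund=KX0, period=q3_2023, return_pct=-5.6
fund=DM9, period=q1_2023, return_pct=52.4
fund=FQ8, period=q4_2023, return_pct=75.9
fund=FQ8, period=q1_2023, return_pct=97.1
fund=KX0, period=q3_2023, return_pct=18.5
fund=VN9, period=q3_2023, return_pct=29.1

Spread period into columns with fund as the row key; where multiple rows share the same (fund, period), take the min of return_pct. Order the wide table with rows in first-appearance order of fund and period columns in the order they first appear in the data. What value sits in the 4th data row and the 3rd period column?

With rows in first-appearance order of fund, row 4 is fund=QT2. period columns in first-appearance order: q1_2023, q2_2023, q3_2023, q4_2023; column 3 is q3_2023.
Long rows with fund=QT2, period=q3_2023: min(23.1, 64.5) = 23.1.

23.1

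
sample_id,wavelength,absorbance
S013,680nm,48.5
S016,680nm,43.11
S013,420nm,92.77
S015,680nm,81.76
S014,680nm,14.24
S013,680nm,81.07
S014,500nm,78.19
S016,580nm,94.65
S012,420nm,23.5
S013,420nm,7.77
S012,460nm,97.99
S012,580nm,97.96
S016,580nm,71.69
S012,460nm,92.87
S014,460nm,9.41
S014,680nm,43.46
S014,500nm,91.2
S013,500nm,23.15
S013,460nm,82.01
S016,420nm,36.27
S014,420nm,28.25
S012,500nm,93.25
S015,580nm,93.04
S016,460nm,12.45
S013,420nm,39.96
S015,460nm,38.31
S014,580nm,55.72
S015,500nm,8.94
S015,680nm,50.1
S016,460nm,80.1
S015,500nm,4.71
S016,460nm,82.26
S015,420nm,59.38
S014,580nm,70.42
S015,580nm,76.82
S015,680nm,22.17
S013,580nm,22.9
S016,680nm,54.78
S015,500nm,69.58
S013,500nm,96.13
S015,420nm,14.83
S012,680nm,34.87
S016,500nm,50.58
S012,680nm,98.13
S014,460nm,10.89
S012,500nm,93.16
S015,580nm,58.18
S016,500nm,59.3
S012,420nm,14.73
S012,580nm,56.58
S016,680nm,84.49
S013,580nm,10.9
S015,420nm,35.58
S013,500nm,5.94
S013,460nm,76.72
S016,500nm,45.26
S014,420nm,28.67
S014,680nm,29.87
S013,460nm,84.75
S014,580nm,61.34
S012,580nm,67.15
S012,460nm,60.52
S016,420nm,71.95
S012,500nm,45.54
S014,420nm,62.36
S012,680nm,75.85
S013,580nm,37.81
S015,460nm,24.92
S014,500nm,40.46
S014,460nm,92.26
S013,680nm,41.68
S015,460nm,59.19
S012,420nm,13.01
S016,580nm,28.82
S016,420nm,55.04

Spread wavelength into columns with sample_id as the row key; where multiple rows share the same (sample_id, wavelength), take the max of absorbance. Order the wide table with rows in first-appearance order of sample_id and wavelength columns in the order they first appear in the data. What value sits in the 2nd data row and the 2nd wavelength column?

71.95

With rows in first-appearance order of sample_id, row 2 is sample_id=S016. wavelength columns in first-appearance order: 680nm, 420nm, 500nm, 580nm, 460nm; column 2 is 420nm.
Long rows with sample_id=S016, wavelength=420nm: max(36.27, 71.95, 55.04) = 71.95.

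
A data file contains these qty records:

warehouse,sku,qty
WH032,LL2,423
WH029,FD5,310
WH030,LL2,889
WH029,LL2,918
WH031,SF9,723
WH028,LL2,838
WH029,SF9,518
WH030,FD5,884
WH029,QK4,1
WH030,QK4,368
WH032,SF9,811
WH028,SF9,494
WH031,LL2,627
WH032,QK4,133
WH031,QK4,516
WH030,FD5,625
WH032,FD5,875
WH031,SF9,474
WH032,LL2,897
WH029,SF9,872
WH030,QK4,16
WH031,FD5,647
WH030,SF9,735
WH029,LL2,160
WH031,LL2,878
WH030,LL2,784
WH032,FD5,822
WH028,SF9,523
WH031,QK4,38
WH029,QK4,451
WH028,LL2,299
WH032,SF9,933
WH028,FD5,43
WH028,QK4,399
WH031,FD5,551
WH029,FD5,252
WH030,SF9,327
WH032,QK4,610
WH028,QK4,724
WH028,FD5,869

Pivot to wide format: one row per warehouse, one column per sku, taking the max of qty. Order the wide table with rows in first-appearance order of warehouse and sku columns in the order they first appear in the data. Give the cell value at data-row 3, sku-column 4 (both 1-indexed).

368

With rows in first-appearance order of warehouse, row 3 is warehouse=WH030. sku columns in first-appearance order: LL2, FD5, SF9, QK4; column 4 is QK4.
Long rows with warehouse=WH030, sku=QK4: max(368, 16) = 368.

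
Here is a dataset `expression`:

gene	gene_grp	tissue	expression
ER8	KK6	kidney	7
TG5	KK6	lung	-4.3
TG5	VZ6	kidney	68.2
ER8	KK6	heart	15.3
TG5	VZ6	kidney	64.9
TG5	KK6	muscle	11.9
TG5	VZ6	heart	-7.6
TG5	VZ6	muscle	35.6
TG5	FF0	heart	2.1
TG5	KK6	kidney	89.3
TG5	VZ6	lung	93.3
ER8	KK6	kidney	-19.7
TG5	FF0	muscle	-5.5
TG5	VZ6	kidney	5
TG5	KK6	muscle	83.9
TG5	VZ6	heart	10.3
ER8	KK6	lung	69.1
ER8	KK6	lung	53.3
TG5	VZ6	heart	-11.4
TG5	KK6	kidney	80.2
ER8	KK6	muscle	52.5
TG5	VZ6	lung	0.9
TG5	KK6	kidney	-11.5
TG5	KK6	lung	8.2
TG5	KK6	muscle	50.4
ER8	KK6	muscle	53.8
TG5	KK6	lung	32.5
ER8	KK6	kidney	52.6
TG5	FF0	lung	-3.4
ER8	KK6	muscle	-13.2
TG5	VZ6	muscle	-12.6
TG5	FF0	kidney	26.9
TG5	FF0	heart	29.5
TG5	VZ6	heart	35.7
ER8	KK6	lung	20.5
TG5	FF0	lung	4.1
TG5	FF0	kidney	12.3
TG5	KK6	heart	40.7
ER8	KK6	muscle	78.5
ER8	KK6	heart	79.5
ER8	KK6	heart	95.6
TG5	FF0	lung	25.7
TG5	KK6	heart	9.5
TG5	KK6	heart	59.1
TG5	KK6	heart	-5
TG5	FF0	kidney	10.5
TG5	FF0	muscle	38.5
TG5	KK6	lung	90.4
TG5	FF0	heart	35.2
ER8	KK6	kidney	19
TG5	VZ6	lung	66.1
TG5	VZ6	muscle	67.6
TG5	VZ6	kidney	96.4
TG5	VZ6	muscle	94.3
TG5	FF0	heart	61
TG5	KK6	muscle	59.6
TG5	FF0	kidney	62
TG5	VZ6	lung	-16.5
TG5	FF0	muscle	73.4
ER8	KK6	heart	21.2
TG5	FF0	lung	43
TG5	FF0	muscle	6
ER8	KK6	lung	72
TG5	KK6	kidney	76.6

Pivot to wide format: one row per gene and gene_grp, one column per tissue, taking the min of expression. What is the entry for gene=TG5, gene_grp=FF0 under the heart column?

2.1

Rows with gene=TG5, gene_grp=FF0 and tissue=heart: expression values are 2.1, 29.5, 35.2, 61.
min(2.1, 29.5, 35.2, 61) = 2.1.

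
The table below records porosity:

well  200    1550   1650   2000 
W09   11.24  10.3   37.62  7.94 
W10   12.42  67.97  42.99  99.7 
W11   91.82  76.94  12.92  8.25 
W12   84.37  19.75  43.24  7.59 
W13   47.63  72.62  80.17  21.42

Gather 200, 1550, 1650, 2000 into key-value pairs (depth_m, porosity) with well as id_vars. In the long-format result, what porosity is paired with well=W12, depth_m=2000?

7.59

Unpivoting turns each (well, wide-column) pair into one long row.
The wide cell at row W12, column 2000 holds 7.59, so the long row (W12, 2000) has porosity=7.59.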